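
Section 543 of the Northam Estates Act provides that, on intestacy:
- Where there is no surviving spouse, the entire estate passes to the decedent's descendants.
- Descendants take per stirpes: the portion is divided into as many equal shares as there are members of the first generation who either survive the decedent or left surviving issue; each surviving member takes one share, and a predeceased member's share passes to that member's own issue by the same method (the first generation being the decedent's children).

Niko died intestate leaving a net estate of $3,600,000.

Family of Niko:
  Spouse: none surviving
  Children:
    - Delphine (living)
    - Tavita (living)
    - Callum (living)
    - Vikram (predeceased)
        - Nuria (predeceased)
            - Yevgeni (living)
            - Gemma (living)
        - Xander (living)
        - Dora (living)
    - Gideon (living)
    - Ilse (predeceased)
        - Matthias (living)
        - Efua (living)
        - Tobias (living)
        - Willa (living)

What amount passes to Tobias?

Tobias receives $150,000.

The entire $3,600,000 passes to the descendants.
That amount ($3,600,000) is divided into 6 shares of $600,000: Delphine, Tavita, Callum, and Gideon each take $600,000; Vikram's $600,000 share passes to Vikram's issue; Ilse's $600,000 share passes to Ilse's issue.
Vikram's share ($600,000) is divided into 3 shares of $200,000: Xander and Dora each take $200,000; Nuria's $200,000 share passes to Nuria's issue.
Nuria's share ($200,000) is divided into 2 shares of $100,000: Yevgeni and Gemma each take $100,000.
Ilse's share ($600,000) is divided into 4 shares of $150,000: Matthias, Efua, Tobias, and Willa each take $150,000.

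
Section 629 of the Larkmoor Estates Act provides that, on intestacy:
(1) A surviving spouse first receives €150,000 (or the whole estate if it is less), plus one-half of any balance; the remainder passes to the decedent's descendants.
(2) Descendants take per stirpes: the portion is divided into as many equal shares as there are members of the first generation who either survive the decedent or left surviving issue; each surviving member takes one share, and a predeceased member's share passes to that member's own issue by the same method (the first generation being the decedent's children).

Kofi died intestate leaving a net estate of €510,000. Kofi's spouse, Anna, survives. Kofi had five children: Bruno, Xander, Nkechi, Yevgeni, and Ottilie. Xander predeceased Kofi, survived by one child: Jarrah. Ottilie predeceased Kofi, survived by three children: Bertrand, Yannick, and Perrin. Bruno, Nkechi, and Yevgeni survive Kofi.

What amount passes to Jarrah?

Jarrah receives €36,000.

Anna first takes €150,000, leaving a balance of €360,000. Anna then takes one-half of the balance (€180,000), for a total of €330,000. The remaining €180,000 passes to the descendants.
The descendants' portion (€180,000) is divided into 5 shares of €36,000: Bruno, Nkechi, and Yevgeni each take €36,000; Xander's €36,000 share passes to Xander's issue; Ottilie's €36,000 share passes to Ottilie's issue.
Xander's share (€36,000) passes entirely to Jarrah.
Ottilie's share (€36,000) is divided into 3 shares of €12,000: Bertrand, Yannick, and Perrin each take €12,000.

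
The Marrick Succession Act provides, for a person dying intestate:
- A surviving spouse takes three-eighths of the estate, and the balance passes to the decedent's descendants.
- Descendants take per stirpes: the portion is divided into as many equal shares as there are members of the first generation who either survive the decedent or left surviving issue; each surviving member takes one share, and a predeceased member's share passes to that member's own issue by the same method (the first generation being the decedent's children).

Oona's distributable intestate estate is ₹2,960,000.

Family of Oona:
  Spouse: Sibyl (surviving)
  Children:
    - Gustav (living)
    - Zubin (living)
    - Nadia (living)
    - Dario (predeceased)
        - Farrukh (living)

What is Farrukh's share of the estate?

Sibyl takes three-eighths of ₹2,960,000 = ₹1,110,000. The remaining ₹1,850,000 passes to the descendants.
The descendants' portion (₹1,850,000) is divided into 4 shares of ₹462,500: Gustav, Zubin, and Nadia each take ₹462,500; Dario's ₹462,500 share passes to Dario's issue.
Dario's share (₹462,500) passes entirely to Farrukh.

Farrukh receives ₹462,500.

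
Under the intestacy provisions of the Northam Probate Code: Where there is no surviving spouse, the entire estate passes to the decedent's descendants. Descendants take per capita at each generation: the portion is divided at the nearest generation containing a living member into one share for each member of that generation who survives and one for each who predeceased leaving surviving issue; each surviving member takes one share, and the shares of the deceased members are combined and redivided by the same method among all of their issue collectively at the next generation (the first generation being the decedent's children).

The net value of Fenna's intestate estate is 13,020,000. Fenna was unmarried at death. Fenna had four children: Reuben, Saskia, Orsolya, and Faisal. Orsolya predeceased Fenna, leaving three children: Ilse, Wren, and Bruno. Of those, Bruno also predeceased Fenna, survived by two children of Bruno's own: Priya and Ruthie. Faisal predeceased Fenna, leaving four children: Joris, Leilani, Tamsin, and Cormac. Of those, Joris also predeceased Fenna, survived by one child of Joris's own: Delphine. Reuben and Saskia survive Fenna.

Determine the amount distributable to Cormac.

Cormac receives 930,000.

The entire 13,020,000 passes to the descendants.
That amount (13,020,000) is divided at the children's generation into 4 shares of 3,255,000. Reuben and Saskia each take 3,255,000. The 2 shares of the deceased (Orsolya and Faisal) are combined into a pool of 6,510,000.
That pool (6,510,000) is divided at the grandchildren's generation into 7 shares of 930,000. Ilse, Wren, Leilani, Tamsin, and Cormac each take 930,000. The 2 shares of the deceased (Bruno and Joris) are combined into a pool of 1,860,000.
That pool (1,860,000) is divided at the great-grandchildren's generation equally among Priya, Ruthie, and Delphine: 620,000 each.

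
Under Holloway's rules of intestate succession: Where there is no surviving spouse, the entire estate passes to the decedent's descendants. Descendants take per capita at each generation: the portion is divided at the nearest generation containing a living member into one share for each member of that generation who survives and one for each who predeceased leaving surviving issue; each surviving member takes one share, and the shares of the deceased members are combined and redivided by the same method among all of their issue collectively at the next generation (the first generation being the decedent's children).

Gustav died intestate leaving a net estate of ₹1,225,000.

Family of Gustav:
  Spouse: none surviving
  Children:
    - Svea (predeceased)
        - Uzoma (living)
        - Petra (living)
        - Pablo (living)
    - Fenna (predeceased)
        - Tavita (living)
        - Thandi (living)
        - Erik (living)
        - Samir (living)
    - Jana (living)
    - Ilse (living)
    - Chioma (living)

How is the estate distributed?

Uzoma: ₹70,000; Petra: ₹70,000; Pablo: ₹70,000; Tavita: ₹70,000; Thandi: ₹70,000; Erik: ₹70,000; Samir: ₹70,000; Jana: ₹245,000; Ilse: ₹245,000; Chioma: ₹245,000

The entire ₹1,225,000 passes to the descendants.
That amount (₹1,225,000) is divided at the children's generation into 5 shares of ₹245,000. Jana, Ilse, and Chioma each take ₹245,000. The 2 shares of the deceased (Svea and Fenna) are combined into a pool of ₹490,000.
That pool (₹490,000) is divided at the grandchildren's generation equally among Uzoma, Petra, Pablo, Tavita, Thandi, Erik, and Samir: ₹70,000 each.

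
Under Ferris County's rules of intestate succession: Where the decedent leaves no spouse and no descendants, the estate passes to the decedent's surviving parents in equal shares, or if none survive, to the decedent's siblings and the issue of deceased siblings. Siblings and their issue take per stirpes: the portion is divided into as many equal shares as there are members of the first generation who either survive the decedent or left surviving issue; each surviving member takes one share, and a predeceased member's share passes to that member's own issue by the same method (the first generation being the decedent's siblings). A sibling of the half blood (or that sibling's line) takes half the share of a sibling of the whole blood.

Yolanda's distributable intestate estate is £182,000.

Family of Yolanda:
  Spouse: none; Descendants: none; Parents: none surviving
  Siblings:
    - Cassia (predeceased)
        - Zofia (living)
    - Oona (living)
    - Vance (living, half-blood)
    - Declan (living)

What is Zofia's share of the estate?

The entire £182,000 passes to the siblings and their issue.
Counting each half-blood sibling's line as half a unit, there are 7/2 units in £182,000, so one unit is £52,000. Whole-blood lines (Cassia, Oona, and Declan) take £52,000 each; half-blood lines (Vance) take £26,000 each.
Cassia's share (£52,000) passes entirely to Zofia.

Zofia receives £52,000.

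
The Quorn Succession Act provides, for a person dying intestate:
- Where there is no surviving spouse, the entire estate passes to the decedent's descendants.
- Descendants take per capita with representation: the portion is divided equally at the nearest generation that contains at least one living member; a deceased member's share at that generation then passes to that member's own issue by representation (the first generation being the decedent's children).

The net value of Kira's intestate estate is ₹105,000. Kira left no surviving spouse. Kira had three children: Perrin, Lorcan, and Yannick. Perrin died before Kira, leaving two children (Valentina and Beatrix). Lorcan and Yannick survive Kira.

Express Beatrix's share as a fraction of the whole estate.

The entire ₹105,000 passes to the descendants.
That amount (₹105,000) is divided into 3 shares of ₹35,000: Lorcan and Yannick each take ₹35,000; Perrin's ₹35,000 share passes to Perrin's issue.
Perrin's share (₹35,000) is divided into 2 shares of ₹17,500: Valentina and Beatrix each take ₹17,500.

Beatrix receives 1/6 of the estate.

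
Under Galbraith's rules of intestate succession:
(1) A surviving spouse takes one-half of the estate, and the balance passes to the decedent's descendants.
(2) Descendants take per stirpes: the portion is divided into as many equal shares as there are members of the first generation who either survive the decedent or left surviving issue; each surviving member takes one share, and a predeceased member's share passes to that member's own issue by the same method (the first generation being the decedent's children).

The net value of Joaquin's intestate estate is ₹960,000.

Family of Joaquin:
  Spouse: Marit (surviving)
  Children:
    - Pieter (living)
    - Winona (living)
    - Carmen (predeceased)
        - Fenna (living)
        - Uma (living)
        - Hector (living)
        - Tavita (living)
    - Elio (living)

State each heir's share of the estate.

Marit takes one-half of ₹960,000 = ₹480,000. The remaining ₹480,000 passes to the descendants.
The descendants' portion (₹480,000) is divided into 4 shares of ₹120,000: Pieter, Winona, and Elio each take ₹120,000; Carmen's ₹120,000 share passes to Carmen's issue.
Carmen's share (₹120,000) is divided into 4 shares of ₹30,000: Fenna, Uma, Hector, and Tavita each take ₹30,000.

Marit: ₹480,000; Pieter: ₹120,000; Winona: ₹120,000; Fenna: ₹30,000; Uma: ₹30,000; Hector: ₹30,000; Tavita: ₹30,000; Elio: ₹120,000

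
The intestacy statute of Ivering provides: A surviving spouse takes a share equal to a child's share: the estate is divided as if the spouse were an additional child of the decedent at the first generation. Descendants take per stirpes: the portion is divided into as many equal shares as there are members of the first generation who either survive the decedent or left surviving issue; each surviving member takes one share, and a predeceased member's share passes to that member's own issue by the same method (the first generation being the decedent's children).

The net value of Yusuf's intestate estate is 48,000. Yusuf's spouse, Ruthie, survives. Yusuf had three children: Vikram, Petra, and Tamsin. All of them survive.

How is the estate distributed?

The spouse counts as an additional share at the children's level, so there are 4 primary shares of 12,000. Ruthie takes one such share (12,000).
The children's combined portion (36,000) is divided into 3 shares of 12,000: Vikram, Petra, and Tamsin each take 12,000.

Ruthie: 12,000; Vikram: 12,000; Petra: 12,000; Tamsin: 12,000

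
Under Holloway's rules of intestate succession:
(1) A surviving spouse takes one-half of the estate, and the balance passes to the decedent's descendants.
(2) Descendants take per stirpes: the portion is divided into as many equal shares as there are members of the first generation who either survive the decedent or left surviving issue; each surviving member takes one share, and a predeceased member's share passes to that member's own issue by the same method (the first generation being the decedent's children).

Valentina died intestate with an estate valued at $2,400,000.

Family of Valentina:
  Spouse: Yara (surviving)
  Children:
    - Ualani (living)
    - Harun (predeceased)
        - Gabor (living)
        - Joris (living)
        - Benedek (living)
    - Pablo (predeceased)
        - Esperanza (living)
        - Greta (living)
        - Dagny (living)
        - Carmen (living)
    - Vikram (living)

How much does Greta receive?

Yara takes one-half of $2,400,000 = $1,200,000. The remaining $1,200,000 passes to the descendants.
The descendants' portion ($1,200,000) is divided into 4 shares of $300,000: Ualani and Vikram each take $300,000; Harun's $300,000 share passes to Harun's issue; Pablo's $300,000 share passes to Pablo's issue.
Harun's share ($300,000) is divided into 3 shares of $100,000: Gabor, Joris, and Benedek each take $100,000.
Pablo's share ($300,000) is divided into 4 shares of $75,000: Esperanza, Greta, Dagny, and Carmen each take $75,000.

Greta receives $75,000.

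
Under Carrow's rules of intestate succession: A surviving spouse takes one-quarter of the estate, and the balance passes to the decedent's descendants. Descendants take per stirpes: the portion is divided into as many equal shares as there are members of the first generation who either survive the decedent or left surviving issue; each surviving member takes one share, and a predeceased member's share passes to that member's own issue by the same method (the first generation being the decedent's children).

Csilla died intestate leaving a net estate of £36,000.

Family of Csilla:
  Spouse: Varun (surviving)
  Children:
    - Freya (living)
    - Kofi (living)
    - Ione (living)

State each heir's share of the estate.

Varun: £9,000; Freya: £9,000; Kofi: £9,000; Ione: £9,000

Varun takes one-quarter of £36,000 = £9,000. The remaining £27,000 passes to the descendants.
The descendants' portion (£27,000) is divided into 3 shares of £9,000: Freya, Kofi, and Ione each take £9,000.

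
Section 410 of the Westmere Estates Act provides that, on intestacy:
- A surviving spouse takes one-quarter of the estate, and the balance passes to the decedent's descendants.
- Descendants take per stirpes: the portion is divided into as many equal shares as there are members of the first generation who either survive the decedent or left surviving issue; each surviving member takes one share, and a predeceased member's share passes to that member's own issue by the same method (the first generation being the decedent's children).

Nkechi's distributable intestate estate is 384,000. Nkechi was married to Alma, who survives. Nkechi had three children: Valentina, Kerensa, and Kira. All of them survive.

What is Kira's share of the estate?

Alma takes one-quarter of 384,000 = 96,000. The remaining 288,000 passes to the descendants.
The descendants' portion (288,000) is divided into 3 shares of 96,000: Valentina, Kerensa, and Kira each take 96,000.

Kira receives 96,000.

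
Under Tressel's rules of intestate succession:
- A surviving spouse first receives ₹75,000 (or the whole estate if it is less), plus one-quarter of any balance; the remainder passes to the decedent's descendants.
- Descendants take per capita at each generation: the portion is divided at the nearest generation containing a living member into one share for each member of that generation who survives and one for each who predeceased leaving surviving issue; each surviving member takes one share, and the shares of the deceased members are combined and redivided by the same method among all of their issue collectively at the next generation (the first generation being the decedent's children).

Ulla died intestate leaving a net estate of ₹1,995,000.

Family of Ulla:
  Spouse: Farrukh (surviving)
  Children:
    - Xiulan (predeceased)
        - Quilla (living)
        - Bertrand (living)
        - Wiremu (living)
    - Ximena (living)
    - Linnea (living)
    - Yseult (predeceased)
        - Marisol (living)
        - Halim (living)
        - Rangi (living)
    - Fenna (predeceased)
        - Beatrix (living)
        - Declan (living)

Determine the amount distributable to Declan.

Farrukh first takes ₹75,000, leaving a balance of ₹1,920,000. Farrukh then takes one-quarter of the balance (₹480,000), for a total of ₹555,000. The remaining ₹1,440,000 passes to the descendants.
The descendants' portion (₹1,440,000) is divided at the children's generation into 5 shares of ₹288,000. Ximena and Linnea each take ₹288,000. The 3 shares of the deceased (Xiulan, Yseult, and Fenna) are combined into a pool of ₹864,000.
That pool (₹864,000) is divided at the grandchildren's generation equally among Quilla, Bertrand, Wiremu, Marisol, Halim, Rangi, Beatrix, and Declan: ₹108,000 each.

Declan receives ₹108,000.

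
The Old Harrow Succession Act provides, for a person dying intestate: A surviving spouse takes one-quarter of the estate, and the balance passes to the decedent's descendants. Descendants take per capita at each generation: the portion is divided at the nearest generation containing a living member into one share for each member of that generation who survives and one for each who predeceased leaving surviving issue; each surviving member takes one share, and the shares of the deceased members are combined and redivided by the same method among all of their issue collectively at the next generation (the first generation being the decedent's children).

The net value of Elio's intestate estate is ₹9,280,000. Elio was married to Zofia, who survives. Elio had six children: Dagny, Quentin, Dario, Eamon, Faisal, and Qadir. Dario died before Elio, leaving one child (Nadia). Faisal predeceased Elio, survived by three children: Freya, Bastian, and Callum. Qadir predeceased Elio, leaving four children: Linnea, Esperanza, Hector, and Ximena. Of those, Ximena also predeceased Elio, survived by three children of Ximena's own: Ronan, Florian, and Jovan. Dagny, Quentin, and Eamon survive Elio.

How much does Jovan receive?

Zofia takes one-quarter of ₹9,280,000 = ₹2,320,000. The remaining ₹6,960,000 passes to the descendants.
The descendants' portion (₹6,960,000) is divided at the children's generation into 6 shares of ₹1,160,000. Dagny, Quentin, and Eamon each take ₹1,160,000. The 3 shares of the deceased (Dario, Faisal, and Qadir) are combined into a pool of ₹3,480,000.
That pool (₹3,480,000) is divided at the grandchildren's generation into 8 shares of ₹435,000. Nadia, Freya, Bastian, Callum, Linnea, Esperanza, and Hector each take ₹435,000. The remaining share for the deceased Ximena (₹435,000) is carried to the next generation.
That pool (₹435,000) is divided at the great-grandchildren's generation equally among Ronan, Florian, and Jovan: ₹145,000 each.

Jovan receives ₹145,000.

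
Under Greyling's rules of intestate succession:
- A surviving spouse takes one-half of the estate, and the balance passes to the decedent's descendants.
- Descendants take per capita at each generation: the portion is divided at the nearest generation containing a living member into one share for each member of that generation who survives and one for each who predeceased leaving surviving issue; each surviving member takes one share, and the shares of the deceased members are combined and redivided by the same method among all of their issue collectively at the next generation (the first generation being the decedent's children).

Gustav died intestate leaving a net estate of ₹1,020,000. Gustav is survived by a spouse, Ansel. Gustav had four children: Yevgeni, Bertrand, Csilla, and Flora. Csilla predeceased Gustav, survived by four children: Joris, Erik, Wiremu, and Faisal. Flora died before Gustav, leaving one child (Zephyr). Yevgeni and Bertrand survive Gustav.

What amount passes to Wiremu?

Ansel takes one-half of ₹1,020,000 = ₹510,000. The remaining ₹510,000 passes to the descendants.
The descendants' portion (₹510,000) is divided at the children's generation into 4 shares of ₹127,500. Yevgeni and Bertrand each take ₹127,500. The 2 shares of the deceased (Csilla and Flora) are combined into a pool of ₹255,000.
That pool (₹255,000) is divided at the grandchildren's generation equally among Joris, Erik, Wiremu, Faisal, and Zephyr: ₹51,000 each.

Wiremu receives ₹51,000.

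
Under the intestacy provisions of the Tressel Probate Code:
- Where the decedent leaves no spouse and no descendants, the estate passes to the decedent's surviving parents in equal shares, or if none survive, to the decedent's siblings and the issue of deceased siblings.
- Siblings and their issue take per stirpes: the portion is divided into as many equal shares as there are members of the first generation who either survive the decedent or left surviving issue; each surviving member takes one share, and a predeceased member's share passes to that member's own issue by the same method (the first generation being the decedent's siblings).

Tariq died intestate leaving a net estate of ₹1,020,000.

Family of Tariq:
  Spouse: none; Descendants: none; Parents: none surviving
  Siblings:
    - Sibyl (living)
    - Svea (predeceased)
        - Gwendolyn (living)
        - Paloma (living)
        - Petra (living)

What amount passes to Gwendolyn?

Gwendolyn receives ₹170,000.

The entire ₹1,020,000 passes to the siblings and their issue.
That amount (₹1,020,000) is divided into 2 shares of ₹510,000: Sibyl takes ₹510,000; Svea's ₹510,000 share passes to Svea's issue.
Svea's share (₹510,000) is divided into 3 shares of ₹170,000: Gwendolyn, Paloma, and Petra each take ₹170,000.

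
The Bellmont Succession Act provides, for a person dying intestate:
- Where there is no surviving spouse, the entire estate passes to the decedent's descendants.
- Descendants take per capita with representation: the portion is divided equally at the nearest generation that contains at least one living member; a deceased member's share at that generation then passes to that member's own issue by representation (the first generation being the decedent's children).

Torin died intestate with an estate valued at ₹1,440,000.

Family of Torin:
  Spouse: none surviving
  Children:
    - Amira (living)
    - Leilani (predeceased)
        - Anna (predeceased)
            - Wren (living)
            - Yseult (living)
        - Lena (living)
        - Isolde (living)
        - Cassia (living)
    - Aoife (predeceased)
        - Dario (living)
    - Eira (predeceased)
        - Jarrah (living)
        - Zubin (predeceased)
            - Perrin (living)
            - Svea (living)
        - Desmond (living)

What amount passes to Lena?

Lena receives ₹90,000.

The entire ₹1,440,000 passes to the descendants.
That amount (₹1,440,000) is divided into 4 shares of ₹360,000: Amira takes ₹360,000; Leilani's ₹360,000 share passes to Leilani's issue; Aoife's ₹360,000 share passes to Aoife's issue; Eira's ₹360,000 share passes to Eira's issue.
Leilani's share (₹360,000) is divided into 4 shares of ₹90,000: Lena, Isolde, and Cassia each take ₹90,000; Anna's ₹90,000 share passes to Anna's issue.
Anna's share (₹90,000) is divided into 2 shares of ₹45,000: Wren and Yseult each take ₹45,000.
Aoife's share (₹360,000) passes entirely to Dario.
Eira's share (₹360,000) is divided into 3 shares of ₹120,000: Jarrah and Desmond each take ₹120,000; Zubin's ₹120,000 share passes to Zubin's issue.
Zubin's share (₹120,000) is divided into 2 shares of ₹60,000: Perrin and Svea each take ₹60,000.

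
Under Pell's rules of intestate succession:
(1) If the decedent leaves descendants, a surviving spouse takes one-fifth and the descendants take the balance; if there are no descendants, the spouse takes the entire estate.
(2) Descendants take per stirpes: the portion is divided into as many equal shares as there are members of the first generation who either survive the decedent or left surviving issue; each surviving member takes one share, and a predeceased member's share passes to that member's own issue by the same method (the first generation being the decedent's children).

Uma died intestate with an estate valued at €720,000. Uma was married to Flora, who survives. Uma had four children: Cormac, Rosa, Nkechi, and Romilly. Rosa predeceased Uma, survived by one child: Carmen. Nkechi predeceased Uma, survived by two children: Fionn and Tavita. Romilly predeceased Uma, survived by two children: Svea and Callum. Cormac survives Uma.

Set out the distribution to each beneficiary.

Flora: €144,000; Cormac: €144,000; Carmen: €144,000; Fionn: €72,000; Tavita: €72,000; Svea: €72,000; Callum: €72,000

Flora takes one-fifth of €720,000 = €144,000. The remaining €576,000 passes to the descendants.
The descendants' portion (€576,000) is divided into 4 shares of €144,000: Cormac takes €144,000; Rosa's €144,000 share passes to Rosa's issue; Nkechi's €144,000 share passes to Nkechi's issue; Romilly's €144,000 share passes to Romilly's issue.
Rosa's share (€144,000) passes entirely to Carmen.
Nkechi's share (€144,000) is divided into 2 shares of €72,000: Fionn and Tavita each take €72,000.
Romilly's share (€144,000) is divided into 2 shares of €72,000: Svea and Callum each take €72,000.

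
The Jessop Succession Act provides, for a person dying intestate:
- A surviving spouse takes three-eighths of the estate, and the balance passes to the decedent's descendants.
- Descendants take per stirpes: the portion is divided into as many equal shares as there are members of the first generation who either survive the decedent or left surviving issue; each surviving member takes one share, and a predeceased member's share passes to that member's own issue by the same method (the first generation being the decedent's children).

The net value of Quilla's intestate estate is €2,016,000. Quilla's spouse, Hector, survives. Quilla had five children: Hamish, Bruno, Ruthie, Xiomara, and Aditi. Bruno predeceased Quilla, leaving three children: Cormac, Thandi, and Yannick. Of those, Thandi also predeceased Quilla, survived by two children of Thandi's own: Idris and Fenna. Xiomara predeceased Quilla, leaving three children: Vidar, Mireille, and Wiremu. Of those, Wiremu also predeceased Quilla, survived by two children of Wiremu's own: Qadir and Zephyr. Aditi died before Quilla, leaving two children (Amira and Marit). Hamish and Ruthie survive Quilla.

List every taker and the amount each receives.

Hector: €756,000; Hamish: €252,000; Cormac: €84,000; Idris: €42,000; Fenna: €42,000; Yannick: €84,000; Ruthie: €252,000; Vidar: €84,000; Mireille: €84,000; Qadir: €42,000; Zephyr: €42,000; Amira: €126,000; Marit: €126,000

Hector takes three-eighths of €2,016,000 = €756,000. The remaining €1,260,000 passes to the descendants.
The descendants' portion (€1,260,000) is divided into 5 shares of €252,000: Hamish and Ruthie each take €252,000; Bruno's €252,000 share passes to Bruno's issue; Xiomara's €252,000 share passes to Xiomara's issue; Aditi's €252,000 share passes to Aditi's issue.
Bruno's share (€252,000) is divided into 3 shares of €84,000: Cormac and Yannick each take €84,000; Thandi's €84,000 share passes to Thandi's issue.
Thandi's share (€84,000) is divided into 2 shares of €42,000: Idris and Fenna each take €42,000.
Xiomara's share (€252,000) is divided into 3 shares of €84,000: Vidar and Mireille each take €84,000; Wiremu's €84,000 share passes to Wiremu's issue.
Wiremu's share (€84,000) is divided into 2 shares of €42,000: Qadir and Zephyr each take €42,000.
Aditi's share (€252,000) is divided into 2 shares of €126,000: Amira and Marit each take €126,000.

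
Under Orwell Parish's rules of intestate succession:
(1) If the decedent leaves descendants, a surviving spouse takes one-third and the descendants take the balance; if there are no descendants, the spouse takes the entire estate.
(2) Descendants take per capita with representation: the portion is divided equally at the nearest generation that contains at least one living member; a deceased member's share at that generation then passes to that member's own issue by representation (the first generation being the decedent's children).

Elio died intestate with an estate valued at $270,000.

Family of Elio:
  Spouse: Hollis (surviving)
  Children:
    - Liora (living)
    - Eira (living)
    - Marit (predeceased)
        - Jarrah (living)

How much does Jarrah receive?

Jarrah receives $60,000.

Hollis takes one-third of $270,000 = $90,000. The remaining $180,000 passes to the descendants.
The descendants' portion ($180,000) is divided into 3 shares of $60,000: Liora and Eira each take $60,000; Marit's $60,000 share passes to Marit's issue.
Marit's share ($60,000) passes entirely to Jarrah.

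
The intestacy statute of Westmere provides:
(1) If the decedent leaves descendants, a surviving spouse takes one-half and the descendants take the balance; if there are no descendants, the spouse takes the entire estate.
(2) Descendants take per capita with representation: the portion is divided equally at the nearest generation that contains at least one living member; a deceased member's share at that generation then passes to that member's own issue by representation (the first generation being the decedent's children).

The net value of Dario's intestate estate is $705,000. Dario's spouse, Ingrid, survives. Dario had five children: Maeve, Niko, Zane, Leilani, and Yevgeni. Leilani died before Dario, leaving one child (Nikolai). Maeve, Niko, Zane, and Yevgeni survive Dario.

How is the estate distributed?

Ingrid: $352,500; Maeve: $70,500; Niko: $70,500; Zane: $70,500; Nikolai: $70,500; Yevgeni: $70,500

Ingrid takes one-half of $705,000 = $352,500. The remaining $352,500 passes to the descendants.
The descendants' portion ($352,500) is divided into 5 shares of $70,500: Maeve, Niko, Zane, and Yevgeni each take $70,500; Leilani's $70,500 share passes to Leilani's issue.
Leilani's share ($70,500) passes entirely to Nikolai.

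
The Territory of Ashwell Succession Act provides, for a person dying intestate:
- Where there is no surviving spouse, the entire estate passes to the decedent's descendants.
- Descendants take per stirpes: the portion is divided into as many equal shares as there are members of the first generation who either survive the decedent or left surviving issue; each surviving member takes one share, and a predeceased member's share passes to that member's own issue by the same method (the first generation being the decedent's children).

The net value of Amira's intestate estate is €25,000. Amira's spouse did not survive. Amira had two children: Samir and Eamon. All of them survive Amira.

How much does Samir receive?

Samir receives €12,500.

The entire €25,000 passes to the descendants.
That amount (€25,000) is divided into 2 shares of €12,500: Samir and Eamon each take €12,500.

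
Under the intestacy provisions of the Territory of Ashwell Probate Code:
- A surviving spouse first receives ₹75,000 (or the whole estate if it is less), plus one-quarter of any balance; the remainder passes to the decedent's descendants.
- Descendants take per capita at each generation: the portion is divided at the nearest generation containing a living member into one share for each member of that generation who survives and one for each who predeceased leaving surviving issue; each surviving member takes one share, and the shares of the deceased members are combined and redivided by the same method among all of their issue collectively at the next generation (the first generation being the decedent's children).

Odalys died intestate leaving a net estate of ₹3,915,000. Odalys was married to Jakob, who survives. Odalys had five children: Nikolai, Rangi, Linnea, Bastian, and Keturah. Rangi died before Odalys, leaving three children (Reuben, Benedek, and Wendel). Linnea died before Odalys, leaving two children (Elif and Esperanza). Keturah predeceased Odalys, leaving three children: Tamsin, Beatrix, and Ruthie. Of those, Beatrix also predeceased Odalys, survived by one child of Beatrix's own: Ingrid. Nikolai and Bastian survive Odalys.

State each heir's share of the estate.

Jakob first takes ₹75,000, leaving a balance of ₹3,840,000. Jakob then takes one-quarter of the balance (₹960,000), for a total of ₹1,035,000. The remaining ₹2,880,000 passes to the descendants.
The descendants' portion (₹2,880,000) is divided at the children's generation into 5 shares of ₹576,000. Nikolai and Bastian each take ₹576,000. The 3 shares of the deceased (Rangi, Linnea, and Keturah) are combined into a pool of ₹1,728,000.
That pool (₹1,728,000) is divided at the grandchildren's generation into 8 shares of ₹216,000. Reuben, Benedek, Wendel, Elif, Esperanza, Tamsin, and Ruthie each take ₹216,000. The remaining share for the deceased Beatrix (₹216,000) is carried to the next generation.
That pool (₹216,000) passes entirely to Ingrid, the sole taker at the great-grandchildren's generation.

Jakob: ₹1,035,000; Nikolai: ₹576,000; Reuben: ₹216,000; Benedek: ₹216,000; Wendel: ₹216,000; Elif: ₹216,000; Esperanza: ₹216,000; Bastian: ₹576,000; Tamsin: ₹216,000; Ingrid: ₹216,000; Ruthie: ₹216,000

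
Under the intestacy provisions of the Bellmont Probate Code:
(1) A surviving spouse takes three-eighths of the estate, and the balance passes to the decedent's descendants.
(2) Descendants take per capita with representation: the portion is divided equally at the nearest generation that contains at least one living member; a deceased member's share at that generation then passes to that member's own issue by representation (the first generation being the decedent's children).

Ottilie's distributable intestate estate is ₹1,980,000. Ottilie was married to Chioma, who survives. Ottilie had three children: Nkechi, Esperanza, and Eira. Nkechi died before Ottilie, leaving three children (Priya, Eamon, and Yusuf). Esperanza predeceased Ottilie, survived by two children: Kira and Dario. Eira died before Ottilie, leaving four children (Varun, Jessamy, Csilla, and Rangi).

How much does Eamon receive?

Eamon receives ₹137,500.

Chioma takes three-eighths of ₹1,980,000 = ₹742,500. The remaining ₹1,237,500 passes to the descendants.
No child survives, so the initial division is made at the grandchildren's generation.
The descendants' portion (₹1,237,500) is divided into 9 shares of ₹137,500: Priya, Eamon, Yusuf, Kira, Dario, Varun, Jessamy, Csilla, and Rangi each take ₹137,500.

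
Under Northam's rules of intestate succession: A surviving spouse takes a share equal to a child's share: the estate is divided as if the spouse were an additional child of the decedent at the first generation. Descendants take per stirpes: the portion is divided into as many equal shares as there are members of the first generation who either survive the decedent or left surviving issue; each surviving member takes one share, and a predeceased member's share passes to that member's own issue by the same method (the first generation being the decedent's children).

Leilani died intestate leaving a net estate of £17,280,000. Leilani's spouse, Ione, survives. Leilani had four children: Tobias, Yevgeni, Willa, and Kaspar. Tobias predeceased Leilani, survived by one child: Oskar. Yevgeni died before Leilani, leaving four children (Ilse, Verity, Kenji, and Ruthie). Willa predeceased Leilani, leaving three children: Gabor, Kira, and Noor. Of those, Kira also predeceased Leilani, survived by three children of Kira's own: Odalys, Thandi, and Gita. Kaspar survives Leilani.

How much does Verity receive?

The spouse counts as an additional share at the children's level, so there are 5 primary shares of £3,456,000. Ione takes one such share (£3,456,000).
The children's combined portion (£13,824,000) is divided into 4 shares of £3,456,000: Kaspar takes £3,456,000; Tobias's £3,456,000 share passes to Tobias's issue; Yevgeni's £3,456,000 share passes to Yevgeni's issue; Willa's £3,456,000 share passes to Willa's issue.
Tobias's share (£3,456,000) passes entirely to Oskar.
Yevgeni's share (£3,456,000) is divided into 4 shares of £864,000: Ilse, Verity, Kenji, and Ruthie each take £864,000.
Willa's share (£3,456,000) is divided into 3 shares of £1,152,000: Gabor and Noor each take £1,152,000; Kira's £1,152,000 share passes to Kira's issue.
Kira's share (£1,152,000) is divided into 3 shares of £384,000: Odalys, Thandi, and Gita each take £384,000.

Verity receives £864,000.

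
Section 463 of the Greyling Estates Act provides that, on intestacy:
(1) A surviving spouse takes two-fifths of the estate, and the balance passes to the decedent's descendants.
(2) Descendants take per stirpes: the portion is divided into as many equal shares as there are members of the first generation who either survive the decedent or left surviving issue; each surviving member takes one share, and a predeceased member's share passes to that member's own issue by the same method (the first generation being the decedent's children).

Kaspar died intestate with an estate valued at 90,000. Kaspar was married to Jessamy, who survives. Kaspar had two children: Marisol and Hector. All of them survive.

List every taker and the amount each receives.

Jessamy: 36,000; Marisol: 27,000; Hector: 27,000

Jessamy takes two-fifths of 90,000 = 36,000. The remaining 54,000 passes to the descendants.
The descendants' portion (54,000) is divided into 2 shares of 27,000: Marisol and Hector each take 27,000.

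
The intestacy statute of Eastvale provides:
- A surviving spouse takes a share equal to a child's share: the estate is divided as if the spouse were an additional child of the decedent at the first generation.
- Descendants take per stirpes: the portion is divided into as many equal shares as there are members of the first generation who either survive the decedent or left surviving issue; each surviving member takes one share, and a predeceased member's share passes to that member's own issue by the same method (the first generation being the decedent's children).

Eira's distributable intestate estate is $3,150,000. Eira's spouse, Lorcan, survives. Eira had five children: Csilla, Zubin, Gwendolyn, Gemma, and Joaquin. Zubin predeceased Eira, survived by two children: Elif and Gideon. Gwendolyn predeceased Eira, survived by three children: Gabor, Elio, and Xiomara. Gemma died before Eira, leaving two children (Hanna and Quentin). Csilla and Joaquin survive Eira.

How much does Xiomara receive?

Xiomara receives $175,000.

The spouse counts as an additional share at the children's level, so there are 6 primary shares of $525,000. Lorcan takes one such share ($525,000).
The children's combined portion ($2,625,000) is divided into 5 shares of $525,000: Csilla and Joaquin each take $525,000; Zubin's $525,000 share passes to Zubin's issue; Gwendolyn's $525,000 share passes to Gwendolyn's issue; Gemma's $525,000 share passes to Gemma's issue.
Zubin's share ($525,000) is divided into 2 shares of $262,500: Elif and Gideon each take $262,500.
Gwendolyn's share ($525,000) is divided into 3 shares of $175,000: Gabor, Elio, and Xiomara each take $175,000.
Gemma's share ($525,000) is divided into 2 shares of $262,500: Hanna and Quentin each take $262,500.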